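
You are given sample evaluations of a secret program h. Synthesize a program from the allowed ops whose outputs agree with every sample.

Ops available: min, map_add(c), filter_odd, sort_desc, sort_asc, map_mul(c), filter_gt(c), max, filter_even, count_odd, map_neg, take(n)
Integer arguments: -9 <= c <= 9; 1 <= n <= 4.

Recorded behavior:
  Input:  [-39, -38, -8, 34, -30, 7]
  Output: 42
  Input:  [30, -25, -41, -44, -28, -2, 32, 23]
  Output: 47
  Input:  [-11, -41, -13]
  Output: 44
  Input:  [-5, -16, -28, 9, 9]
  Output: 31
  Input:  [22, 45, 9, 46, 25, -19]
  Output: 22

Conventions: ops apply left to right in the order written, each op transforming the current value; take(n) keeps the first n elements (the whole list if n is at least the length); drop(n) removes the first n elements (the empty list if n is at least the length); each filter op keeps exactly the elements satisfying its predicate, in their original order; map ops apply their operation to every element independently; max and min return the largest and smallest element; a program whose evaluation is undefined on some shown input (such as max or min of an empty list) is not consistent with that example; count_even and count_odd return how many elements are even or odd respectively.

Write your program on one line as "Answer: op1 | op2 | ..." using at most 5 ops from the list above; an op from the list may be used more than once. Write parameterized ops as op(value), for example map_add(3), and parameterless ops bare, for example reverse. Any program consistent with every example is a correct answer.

sort_asc | map_neg | map_add(3) | max

Check, running the answer program on each example:
  [-39, -38, -8, 34, -30, 7] -> [-39, -38, -30, -8, 7, 34] -> [39, 38, 30, 8, -7, -34] -> [42, 41, 33, 11, -4, -31] -> 42
  [30, -25, -41, -44, -28, -2, 32, 23] -> [-44, -41, -28, -25, -2, 23, 30, 32] -> [44, 41, 28, 25, 2, -23, -30, -32] -> [47, 44, 31, 28, 5, -20, -27, -29] -> 47
  [-11, -41, -13] -> [-41, -13, -11] -> [41, 13, 11] -> [44, 16, 14] -> 44
  [-5, -16, -28, 9, 9] -> [-28, -16, -5, 9, 9] -> [28, 16, 5, -9, -9] -> [31, 19, 8, -6, -6] -> 31
  [22, 45, 9, 46, 25, -19] -> [-19, 9, 22, 25, 45, 46] -> [19, -9, -22, -25, -45, -46] -> [22, -6, -19, -22, -42, -43] -> 22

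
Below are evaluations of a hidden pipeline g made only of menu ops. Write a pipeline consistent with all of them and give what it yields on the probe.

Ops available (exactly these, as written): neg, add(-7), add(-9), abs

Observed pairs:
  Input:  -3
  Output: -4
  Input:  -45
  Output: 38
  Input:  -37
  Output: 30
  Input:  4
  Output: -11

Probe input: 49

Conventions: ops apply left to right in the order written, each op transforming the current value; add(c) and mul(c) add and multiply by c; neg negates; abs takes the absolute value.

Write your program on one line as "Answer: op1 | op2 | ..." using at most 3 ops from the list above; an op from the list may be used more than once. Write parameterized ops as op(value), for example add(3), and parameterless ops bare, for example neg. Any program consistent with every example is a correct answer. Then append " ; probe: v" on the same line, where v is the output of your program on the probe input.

neg | add(-7) ; probe: -56

Check, running the answer program on each example:
  -3 -> 3 -> -4
  -45 -> 45 -> 38
  -37 -> 37 -> 30
  4 -> -4 -> -11
  probe: 49 -> -49 -> -56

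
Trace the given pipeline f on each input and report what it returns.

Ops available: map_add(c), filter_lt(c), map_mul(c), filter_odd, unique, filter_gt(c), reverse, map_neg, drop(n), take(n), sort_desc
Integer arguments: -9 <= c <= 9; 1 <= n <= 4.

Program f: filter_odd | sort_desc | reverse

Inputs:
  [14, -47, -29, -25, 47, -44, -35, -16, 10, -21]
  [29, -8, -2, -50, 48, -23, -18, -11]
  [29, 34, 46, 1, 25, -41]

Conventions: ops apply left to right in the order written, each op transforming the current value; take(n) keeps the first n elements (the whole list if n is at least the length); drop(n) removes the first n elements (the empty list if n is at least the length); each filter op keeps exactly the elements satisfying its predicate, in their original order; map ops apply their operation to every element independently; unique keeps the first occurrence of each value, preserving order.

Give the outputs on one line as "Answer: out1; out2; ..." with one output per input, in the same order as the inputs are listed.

Execution, op by op:
  [14, -47, -29, -25, 47, -44, -35, -16, 10, -21] -> [-47, -29, -25, 47, -35, -21] -> [47, -21, -25, -29, -35, -47] -> [-47, -35, -29, -25, -21, 47]
  [29, -8, -2, -50, 48, -23, -18, -11] -> [29, -23, -11] -> [29, -11, -23] -> [-23, -11, 29]
  [29, 34, 46, 1, 25, -41] -> [29, 1, 25, -41] -> [29, 25, 1, -41] -> [-41, 1, 25, 29]

[-47, -35, -29, -25, -21, 47]; [-23, -11, 29]; [-41, 1, 25, 29]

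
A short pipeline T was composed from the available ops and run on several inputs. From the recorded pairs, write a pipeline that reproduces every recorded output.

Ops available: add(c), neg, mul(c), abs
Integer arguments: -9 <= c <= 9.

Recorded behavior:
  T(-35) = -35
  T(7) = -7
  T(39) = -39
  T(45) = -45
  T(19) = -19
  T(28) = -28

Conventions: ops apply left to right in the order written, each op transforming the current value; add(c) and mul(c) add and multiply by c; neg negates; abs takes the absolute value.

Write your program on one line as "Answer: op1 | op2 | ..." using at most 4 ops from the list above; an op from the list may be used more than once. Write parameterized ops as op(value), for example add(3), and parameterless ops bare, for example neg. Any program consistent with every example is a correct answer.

neg | abs | neg

Check, running the answer program on each example:
  -35 -> 35 -> 35 -> -35
  7 -> -7 -> 7 -> -7
  39 -> -39 -> 39 -> -39
  45 -> -45 -> 45 -> -45
  19 -> -19 -> 19 -> -19
  28 -> -28 -> 28 -> -28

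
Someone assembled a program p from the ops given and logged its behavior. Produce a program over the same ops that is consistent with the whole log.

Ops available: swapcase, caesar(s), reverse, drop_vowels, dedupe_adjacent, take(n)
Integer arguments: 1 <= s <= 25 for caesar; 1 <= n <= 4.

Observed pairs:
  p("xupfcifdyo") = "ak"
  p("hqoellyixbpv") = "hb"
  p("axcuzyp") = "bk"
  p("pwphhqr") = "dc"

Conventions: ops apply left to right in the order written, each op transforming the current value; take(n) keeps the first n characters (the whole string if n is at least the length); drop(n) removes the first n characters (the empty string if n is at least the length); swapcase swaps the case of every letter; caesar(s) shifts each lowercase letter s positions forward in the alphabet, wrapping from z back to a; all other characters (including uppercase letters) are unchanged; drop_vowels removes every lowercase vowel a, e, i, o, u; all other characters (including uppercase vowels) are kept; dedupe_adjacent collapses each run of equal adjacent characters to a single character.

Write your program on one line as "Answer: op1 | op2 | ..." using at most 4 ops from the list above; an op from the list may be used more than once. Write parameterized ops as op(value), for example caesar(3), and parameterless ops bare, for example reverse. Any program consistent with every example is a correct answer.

dedupe_adjacent | reverse | take(2) | caesar(12)

Check, running the answer program on each example:
  "xupfcifdyo" -> "xupfcifdyo" -> "oydficfpux" -> "oy" -> "ak"
  "hqoellyixbpv" -> "hqoelyixbpv" -> "vpbxiyleoqh" -> "vp" -> "hb"
  "axcuzyp" -> "axcuzyp" -> "pyzucxa" -> "py" -> "bk"
  "pwphhqr" -> "pwphqr" -> "rqhpwp" -> "rq" -> "dc"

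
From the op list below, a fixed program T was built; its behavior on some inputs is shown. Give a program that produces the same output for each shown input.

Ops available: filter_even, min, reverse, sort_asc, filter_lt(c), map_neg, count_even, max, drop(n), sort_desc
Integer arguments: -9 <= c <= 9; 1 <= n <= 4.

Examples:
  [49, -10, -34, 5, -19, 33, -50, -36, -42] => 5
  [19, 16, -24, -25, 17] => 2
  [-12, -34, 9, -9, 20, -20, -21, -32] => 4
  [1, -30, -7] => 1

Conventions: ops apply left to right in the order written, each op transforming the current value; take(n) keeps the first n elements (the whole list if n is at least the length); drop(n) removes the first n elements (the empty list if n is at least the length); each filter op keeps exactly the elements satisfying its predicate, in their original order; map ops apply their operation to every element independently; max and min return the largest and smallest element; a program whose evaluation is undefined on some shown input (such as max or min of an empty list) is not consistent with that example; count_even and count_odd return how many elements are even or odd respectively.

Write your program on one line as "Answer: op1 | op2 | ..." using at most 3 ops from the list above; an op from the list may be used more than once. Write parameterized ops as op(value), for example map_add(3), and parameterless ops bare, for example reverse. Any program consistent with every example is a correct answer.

drop(1) | sort_asc | count_even

Check, running the answer program on each example:
  [49, -10, -34, 5, -19, 33, -50, -36, -42] -> [-10, -34, 5, -19, 33, -50, -36, -42] -> [-50, -42, -36, -34, -19, -10, 5, 33] -> 5
  [19, 16, -24, -25, 17] -> [16, -24, -25, 17] -> [-25, -24, 16, 17] -> 2
  [-12, -34, 9, -9, 20, -20, -21, -32] -> [-34, 9, -9, 20, -20, -21, -32] -> [-34, -32, -21, -20, -9, 9, 20] -> 4
  [1, -30, -7] -> [-30, -7] -> [-30, -7] -> 1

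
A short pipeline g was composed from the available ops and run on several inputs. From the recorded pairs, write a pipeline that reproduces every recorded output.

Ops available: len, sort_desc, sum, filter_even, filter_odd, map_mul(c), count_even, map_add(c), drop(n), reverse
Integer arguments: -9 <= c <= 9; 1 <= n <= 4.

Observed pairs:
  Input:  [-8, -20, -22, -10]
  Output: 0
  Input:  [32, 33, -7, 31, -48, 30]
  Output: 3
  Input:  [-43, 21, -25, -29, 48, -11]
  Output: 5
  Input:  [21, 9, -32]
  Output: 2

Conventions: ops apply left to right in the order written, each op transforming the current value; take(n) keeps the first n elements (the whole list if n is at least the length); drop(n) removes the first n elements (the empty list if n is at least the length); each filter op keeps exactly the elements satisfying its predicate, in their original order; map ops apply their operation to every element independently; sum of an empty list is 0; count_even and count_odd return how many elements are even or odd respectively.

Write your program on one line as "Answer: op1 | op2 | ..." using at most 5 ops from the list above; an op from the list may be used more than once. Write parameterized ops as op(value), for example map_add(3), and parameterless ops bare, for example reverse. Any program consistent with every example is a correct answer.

map_add(3) | map_mul(-7) | sort_desc | filter_even | count_even

Check, running the answer program on each example:
  [-8, -20, -22, -10] -> [-5, -17, -19, -7] -> [35, 119, 133, 49] -> [133, 119, 49, 35] -> [] -> 0
  [32, 33, -7, 31, -48, 30] -> [35, 36, -4, 34, -45, 33] -> [-245, -252, 28, -238, 315, -231] -> [315, 28, -231, -238, -245, -252] -> [28, -238, -252] -> 3
  [-43, 21, -25, -29, 48, -11] -> [-40, 24, -22, -26, 51, -8] -> [280, -168, 154, 182, -357, 56] -> [280, 182, 154, 56, -168, -357] -> [280, 182, 154, 56, -168] -> 5
  [21, 9, -32] -> [24, 12, -29] -> [-168, -84, 203] -> [203, -84, -168] -> [-84, -168] -> 2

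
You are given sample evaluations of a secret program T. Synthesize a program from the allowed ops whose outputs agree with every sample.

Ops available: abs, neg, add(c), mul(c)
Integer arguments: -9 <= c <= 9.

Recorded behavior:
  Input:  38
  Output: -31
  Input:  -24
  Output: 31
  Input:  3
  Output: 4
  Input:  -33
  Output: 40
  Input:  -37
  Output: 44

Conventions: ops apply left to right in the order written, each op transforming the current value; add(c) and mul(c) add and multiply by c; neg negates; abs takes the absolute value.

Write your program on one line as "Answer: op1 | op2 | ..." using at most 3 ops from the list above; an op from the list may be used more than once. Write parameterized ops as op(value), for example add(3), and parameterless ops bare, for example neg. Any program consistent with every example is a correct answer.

neg | add(7)

Check, running the answer program on each example:
  38 -> -38 -> -31
  -24 -> 24 -> 31
  3 -> -3 -> 4
  -33 -> 33 -> 40
  -37 -> 37 -> 44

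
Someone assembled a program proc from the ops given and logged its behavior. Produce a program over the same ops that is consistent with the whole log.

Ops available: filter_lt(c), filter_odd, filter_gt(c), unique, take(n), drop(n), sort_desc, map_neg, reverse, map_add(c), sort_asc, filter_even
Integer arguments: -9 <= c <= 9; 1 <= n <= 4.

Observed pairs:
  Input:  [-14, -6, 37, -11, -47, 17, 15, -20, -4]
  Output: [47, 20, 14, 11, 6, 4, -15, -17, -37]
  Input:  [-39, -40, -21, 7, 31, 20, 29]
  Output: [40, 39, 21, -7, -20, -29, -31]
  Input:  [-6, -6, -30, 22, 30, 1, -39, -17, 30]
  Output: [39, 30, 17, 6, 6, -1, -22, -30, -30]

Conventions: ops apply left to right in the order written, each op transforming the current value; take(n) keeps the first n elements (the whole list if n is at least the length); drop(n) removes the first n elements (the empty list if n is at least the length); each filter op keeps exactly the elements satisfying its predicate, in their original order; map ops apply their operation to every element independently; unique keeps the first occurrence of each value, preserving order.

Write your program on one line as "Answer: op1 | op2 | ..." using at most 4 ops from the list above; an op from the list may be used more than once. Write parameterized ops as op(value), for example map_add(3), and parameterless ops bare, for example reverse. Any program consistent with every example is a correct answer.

sort_desc | sort_asc | map_neg

Check, running the answer program on each example:
  [-14, -6, 37, -11, -47, 17, 15, -20, -4] -> [37, 17, 15, -4, -6, -11, -14, -20, -47] -> [-47, -20, -14, -11, -6, -4, 15, 17, 37] -> [47, 20, 14, 11, 6, 4, -15, -17, -37]
  [-39, -40, -21, 7, 31, 20, 29] -> [31, 29, 20, 7, -21, -39, -40] -> [-40, -39, -21, 7, 20, 29, 31] -> [40, 39, 21, -7, -20, -29, -31]
  [-6, -6, -30, 22, 30, 1, -39, -17, 30] -> [30, 30, 22, 1, -6, -6, -17, -30, -39] -> [-39, -30, -17, -6, -6, 1, 22, 30, 30] -> [39, 30, 17, 6, 6, -1, -22, -30, -30]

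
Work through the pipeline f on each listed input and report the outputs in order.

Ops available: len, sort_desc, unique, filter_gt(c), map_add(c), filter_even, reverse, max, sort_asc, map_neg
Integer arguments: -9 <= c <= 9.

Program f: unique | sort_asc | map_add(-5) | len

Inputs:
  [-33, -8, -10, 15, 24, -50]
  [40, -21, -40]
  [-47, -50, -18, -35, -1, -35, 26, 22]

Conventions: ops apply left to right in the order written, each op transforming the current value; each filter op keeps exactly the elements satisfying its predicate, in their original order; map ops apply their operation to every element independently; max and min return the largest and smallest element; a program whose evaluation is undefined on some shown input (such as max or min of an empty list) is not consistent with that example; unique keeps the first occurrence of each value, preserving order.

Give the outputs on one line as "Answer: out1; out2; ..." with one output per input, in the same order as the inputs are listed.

Execution, op by op:
  [-33, -8, -10, 15, 24, -50] -> [-33, -8, -10, 15, 24, -50] -> [-50, -33, -10, -8, 15, 24] -> [-55, -38, -15, -13, 10, 19] -> 6
  [40, -21, -40] -> [40, -21, -40] -> [-40, -21, 40] -> [-45, -26, 35] -> 3
  [-47, -50, -18, -35, -1, -35, 26, 22] -> [-47, -50, -18, -35, -1, 26, 22] -> [-50, -47, -35, -18, -1, 22, 26] -> [-55, -52, -40, -23, -6, 17, 21] -> 7

6; 3; 7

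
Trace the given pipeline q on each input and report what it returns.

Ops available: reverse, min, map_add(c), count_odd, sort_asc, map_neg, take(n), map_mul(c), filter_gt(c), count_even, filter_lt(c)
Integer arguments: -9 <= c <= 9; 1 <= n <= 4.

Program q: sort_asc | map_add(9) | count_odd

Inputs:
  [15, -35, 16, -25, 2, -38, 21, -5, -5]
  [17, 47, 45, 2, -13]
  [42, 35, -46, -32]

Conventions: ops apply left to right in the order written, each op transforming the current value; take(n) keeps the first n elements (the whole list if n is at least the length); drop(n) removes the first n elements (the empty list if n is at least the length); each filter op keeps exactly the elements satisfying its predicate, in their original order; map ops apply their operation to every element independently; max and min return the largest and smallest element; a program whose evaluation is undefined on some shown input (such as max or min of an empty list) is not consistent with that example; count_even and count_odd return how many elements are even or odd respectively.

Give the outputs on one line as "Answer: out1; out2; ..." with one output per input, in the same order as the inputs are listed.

Execution, op by op:
  [15, -35, 16, -25, 2, -38, 21, -5, -5] -> [-38, -35, -25, -5, -5, 2, 15, 16, 21] -> [-29, -26, -16, 4, 4, 11, 24, 25, 30] -> 3
  [17, 47, 45, 2, -13] -> [-13, 2, 17, 45, 47] -> [-4, 11, 26, 54, 56] -> 1
  [42, 35, -46, -32] -> [-46, -32, 35, 42] -> [-37, -23, 44, 51] -> 3

3; 1; 3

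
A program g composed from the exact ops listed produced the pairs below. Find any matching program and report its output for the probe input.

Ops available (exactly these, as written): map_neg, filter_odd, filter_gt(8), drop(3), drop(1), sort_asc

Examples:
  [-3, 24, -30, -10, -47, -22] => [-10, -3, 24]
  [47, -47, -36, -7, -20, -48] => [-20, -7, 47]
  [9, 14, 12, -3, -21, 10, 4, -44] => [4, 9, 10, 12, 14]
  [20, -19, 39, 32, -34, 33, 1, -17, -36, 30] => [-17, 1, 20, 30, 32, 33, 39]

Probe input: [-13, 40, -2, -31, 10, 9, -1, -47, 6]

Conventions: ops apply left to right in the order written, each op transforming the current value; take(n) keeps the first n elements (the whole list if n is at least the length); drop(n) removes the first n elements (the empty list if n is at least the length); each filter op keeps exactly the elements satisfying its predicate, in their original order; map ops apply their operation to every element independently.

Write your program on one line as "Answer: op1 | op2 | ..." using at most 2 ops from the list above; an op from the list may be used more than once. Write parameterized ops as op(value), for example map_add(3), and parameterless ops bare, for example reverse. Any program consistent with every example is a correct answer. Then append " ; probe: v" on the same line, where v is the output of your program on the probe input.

sort_asc | drop(3) ; probe: [-2, -1, 6, 9, 10, 40]

Check, running the answer program on each example:
  [-3, 24, -30, -10, -47, -22] -> [-47, -30, -22, -10, -3, 24] -> [-10, -3, 24]
  [47, -47, -36, -7, -20, -48] -> [-48, -47, -36, -20, -7, 47] -> [-20, -7, 47]
  [9, 14, 12, -3, -21, 10, 4, -44] -> [-44, -21, -3, 4, 9, 10, 12, 14] -> [4, 9, 10, 12, 14]
  [20, -19, 39, 32, -34, 33, 1, -17, -36, 30] -> [-36, -34, -19, -17, 1, 20, 30, 32, 33, 39] -> [-17, 1, 20, 30, 32, 33, 39]
  probe: [-13, 40, -2, -31, 10, 9, -1, -47, 6] -> [-47, -31, -13, -2, -1, 6, 9, 10, 40] -> [-2, -1, 6, 9, 10, 40]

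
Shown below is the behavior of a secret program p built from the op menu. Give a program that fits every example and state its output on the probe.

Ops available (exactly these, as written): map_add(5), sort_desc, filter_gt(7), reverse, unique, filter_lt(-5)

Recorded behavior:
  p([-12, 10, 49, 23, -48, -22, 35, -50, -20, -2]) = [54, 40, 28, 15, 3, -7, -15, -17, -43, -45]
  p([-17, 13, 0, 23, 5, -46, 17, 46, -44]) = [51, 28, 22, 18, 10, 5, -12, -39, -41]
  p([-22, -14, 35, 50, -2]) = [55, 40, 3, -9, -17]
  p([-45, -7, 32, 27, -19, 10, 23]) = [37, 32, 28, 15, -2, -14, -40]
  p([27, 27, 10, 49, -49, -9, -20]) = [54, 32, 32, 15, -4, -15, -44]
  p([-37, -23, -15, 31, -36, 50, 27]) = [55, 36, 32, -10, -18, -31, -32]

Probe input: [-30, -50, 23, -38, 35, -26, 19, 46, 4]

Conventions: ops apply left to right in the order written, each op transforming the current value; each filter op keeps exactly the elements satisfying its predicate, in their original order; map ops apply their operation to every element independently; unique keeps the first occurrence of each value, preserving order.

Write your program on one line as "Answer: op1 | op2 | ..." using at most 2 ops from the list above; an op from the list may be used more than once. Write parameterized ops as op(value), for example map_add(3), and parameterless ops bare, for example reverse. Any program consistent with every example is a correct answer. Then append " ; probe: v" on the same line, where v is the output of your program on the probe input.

map_add(5) | sort_desc ; probe: [51, 40, 28, 24, 9, -21, -25, -33, -45]

Check, running the answer program on each example:
  [-12, 10, 49, 23, -48, -22, 35, -50, -20, -2] -> [-7, 15, 54, 28, -43, -17, 40, -45, -15, 3] -> [54, 40, 28, 15, 3, -7, -15, -17, -43, -45]
  [-17, 13, 0, 23, 5, -46, 17, 46, -44] -> [-12, 18, 5, 28, 10, -41, 22, 51, -39] -> [51, 28, 22, 18, 10, 5, -12, -39, -41]
  [-22, -14, 35, 50, -2] -> [-17, -9, 40, 55, 3] -> [55, 40, 3, -9, -17]
  [-45, -7, 32, 27, -19, 10, 23] -> [-40, -2, 37, 32, -14, 15, 28] -> [37, 32, 28, 15, -2, -14, -40]
  [27, 27, 10, 49, -49, -9, -20] -> [32, 32, 15, 54, -44, -4, -15] -> [54, 32, 32, 15, -4, -15, -44]
  [-37, -23, -15, 31, -36, 50, 27] -> [-32, -18, -10, 36, -31, 55, 32] -> [55, 36, 32, -10, -18, -31, -32]
  probe: [-30, -50, 23, -38, 35, -26, 19, 46, 4] -> [-25, -45, 28, -33, 40, -21, 24, 51, 9] -> [51, 40, 28, 24, 9, -21, -25, -33, -45]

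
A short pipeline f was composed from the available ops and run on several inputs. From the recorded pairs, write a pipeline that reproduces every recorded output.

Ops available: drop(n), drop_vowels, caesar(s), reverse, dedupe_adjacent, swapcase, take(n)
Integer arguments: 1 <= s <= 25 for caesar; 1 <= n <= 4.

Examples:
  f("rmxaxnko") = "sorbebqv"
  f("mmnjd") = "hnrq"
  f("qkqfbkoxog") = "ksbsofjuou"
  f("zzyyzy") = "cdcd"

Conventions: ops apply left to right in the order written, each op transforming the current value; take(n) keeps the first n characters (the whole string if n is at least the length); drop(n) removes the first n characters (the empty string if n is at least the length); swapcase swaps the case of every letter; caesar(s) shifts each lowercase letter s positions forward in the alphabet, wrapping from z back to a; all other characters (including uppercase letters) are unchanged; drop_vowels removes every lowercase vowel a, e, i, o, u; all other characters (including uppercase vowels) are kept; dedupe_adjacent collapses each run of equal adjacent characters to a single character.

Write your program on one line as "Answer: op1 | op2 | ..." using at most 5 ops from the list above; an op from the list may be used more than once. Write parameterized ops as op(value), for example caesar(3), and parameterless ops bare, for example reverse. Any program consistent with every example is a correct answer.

swapcase | dedupe_adjacent | swapcase | reverse | caesar(4)

Check, running the answer program on each example:
  "rmxaxnko" -> "RMXAXNKO" -> "RMXAXNKO" -> "rmxaxnko" -> "oknxaxmr" -> "sorbebqv"
  "mmnjd" -> "MMNJD" -> "MNJD" -> "mnjd" -> "djnm" -> "hnrq"
  "qkqfbkoxog" -> "QKQFBKOXOG" -> "QKQFBKOXOG" -> "qkqfbkoxog" -> "goxokbfqkq" -> "ksbsofjuou"
  "zzyyzy" -> "ZZYYZY" -> "ZYZY" -> "zyzy" -> "yzyz" -> "cdcd"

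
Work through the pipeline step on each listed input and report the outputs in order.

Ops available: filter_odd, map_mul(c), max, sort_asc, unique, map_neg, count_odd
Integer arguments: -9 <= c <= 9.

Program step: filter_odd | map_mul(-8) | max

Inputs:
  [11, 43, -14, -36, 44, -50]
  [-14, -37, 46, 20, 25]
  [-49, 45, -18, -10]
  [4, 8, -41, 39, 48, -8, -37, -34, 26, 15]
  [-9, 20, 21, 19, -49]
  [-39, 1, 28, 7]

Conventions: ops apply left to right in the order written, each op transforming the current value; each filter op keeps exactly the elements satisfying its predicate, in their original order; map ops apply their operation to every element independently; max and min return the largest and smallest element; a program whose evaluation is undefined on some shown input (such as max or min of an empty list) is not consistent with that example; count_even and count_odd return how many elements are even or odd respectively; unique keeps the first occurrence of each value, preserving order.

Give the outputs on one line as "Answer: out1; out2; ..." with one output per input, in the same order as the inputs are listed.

-88; 296; 392; 328; 392; 312

Execution, op by op:
  [11, 43, -14, -36, 44, -50] -> [11, 43] -> [-88, -344] -> -88
  [-14, -37, 46, 20, 25] -> [-37, 25] -> [296, -200] -> 296
  [-49, 45, -18, -10] -> [-49, 45] -> [392, -360] -> 392
  [4, 8, -41, 39, 48, -8, -37, -34, 26, 15] -> [-41, 39, -37, 15] -> [328, -312, 296, -120] -> 328
  [-9, 20, 21, 19, -49] -> [-9, 21, 19, -49] -> [72, -168, -152, 392] -> 392
  [-39, 1, 28, 7] -> [-39, 1, 7] -> [312, -8, -56] -> 312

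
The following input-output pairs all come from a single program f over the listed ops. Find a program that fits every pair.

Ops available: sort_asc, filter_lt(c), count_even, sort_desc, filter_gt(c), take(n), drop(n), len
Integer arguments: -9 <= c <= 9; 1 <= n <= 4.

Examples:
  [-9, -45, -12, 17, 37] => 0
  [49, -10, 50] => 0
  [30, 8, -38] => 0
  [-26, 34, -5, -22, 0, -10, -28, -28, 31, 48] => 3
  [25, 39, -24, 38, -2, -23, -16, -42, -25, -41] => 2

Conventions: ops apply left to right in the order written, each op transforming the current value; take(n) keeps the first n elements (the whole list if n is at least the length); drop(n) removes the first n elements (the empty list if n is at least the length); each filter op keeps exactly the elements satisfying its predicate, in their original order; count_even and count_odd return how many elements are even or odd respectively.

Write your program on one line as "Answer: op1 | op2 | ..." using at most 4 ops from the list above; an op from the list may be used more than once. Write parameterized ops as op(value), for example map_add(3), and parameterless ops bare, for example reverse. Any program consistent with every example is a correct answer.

drop(2) | drop(4) | count_even

Check, running the answer program on each example:
  [-9, -45, -12, 17, 37] -> [-12, 17, 37] -> [] -> 0
  [49, -10, 50] -> [50] -> [] -> 0
  [30, 8, -38] -> [-38] -> [] -> 0
  [-26, 34, -5, -22, 0, -10, -28, -28, 31, 48] -> [-5, -22, 0, -10, -28, -28, 31, 48] -> [-28, -28, 31, 48] -> 3
  [25, 39, -24, 38, -2, -23, -16, -42, -25, -41] -> [-24, 38, -2, -23, -16, -42, -25, -41] -> [-16, -42, -25, -41] -> 2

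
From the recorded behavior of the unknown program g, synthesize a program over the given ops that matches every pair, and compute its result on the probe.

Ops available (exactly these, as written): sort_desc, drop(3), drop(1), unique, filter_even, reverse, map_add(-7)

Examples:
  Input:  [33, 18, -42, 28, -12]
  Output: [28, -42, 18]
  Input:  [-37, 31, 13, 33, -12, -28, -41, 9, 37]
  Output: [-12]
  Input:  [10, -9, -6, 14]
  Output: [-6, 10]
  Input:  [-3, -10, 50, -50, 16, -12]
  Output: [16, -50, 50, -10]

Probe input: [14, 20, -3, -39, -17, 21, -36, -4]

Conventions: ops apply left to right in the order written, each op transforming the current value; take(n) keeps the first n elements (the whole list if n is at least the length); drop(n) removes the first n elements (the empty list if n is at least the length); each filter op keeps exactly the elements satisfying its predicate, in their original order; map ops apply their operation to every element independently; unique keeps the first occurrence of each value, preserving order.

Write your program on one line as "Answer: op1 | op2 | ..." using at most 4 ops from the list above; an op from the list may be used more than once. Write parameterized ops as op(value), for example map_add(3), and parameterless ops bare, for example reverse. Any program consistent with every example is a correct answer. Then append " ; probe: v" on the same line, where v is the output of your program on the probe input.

filter_even | reverse | drop(1) ; probe: [-36, 20, 14]

Check, running the answer program on each example:
  [33, 18, -42, 28, -12] -> [18, -42, 28, -12] -> [-12, 28, -42, 18] -> [28, -42, 18]
  [-37, 31, 13, 33, -12, -28, -41, 9, 37] -> [-12, -28] -> [-28, -12] -> [-12]
  [10, -9, -6, 14] -> [10, -6, 14] -> [14, -6, 10] -> [-6, 10]
  [-3, -10, 50, -50, 16, -12] -> [-10, 50, -50, 16, -12] -> [-12, 16, -50, 50, -10] -> [16, -50, 50, -10]
  probe: [14, 20, -3, -39, -17, 21, -36, -4] -> [14, 20, -36, -4] -> [-4, -36, 20, 14] -> [-36, 20, 14]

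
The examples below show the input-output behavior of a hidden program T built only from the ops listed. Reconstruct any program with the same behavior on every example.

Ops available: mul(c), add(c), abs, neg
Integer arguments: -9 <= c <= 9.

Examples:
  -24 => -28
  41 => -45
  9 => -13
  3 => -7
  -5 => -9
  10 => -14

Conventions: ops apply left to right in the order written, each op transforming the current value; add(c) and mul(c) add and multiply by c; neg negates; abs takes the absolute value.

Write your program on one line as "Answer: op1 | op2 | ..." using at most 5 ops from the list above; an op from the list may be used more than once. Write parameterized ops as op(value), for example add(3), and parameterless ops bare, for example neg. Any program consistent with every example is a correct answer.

abs | neg | add(1) | add(-7) | add(2)

Check, running the answer program on each example:
  -24 -> 24 -> -24 -> -23 -> -30 -> -28
  41 -> 41 -> -41 -> -40 -> -47 -> -45
  9 -> 9 -> -9 -> -8 -> -15 -> -13
  3 -> 3 -> -3 -> -2 -> -9 -> -7
  -5 -> 5 -> -5 -> -4 -> -11 -> -9
  10 -> 10 -> -10 -> -9 -> -16 -> -14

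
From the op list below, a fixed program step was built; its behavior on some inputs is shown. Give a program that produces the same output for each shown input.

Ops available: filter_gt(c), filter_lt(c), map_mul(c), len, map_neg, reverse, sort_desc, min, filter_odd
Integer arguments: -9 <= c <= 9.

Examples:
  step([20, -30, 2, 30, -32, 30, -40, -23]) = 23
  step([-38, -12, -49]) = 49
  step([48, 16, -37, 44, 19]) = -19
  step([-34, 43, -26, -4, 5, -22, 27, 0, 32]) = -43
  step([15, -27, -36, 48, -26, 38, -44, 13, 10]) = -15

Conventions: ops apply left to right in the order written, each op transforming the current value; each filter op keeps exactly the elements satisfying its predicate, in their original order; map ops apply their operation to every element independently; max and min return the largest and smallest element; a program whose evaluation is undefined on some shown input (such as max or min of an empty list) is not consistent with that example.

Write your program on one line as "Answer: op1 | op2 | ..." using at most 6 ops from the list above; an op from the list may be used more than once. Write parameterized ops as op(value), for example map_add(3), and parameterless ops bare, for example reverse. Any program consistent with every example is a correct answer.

sort_desc | map_neg | filter_odd | sort_desc | min

Check, running the answer program on each example:
  [20, -30, 2, 30, -32, 30, -40, -23] -> [30, 30, 20, 2, -23, -30, -32, -40] -> [-30, -30, -20, -2, 23, 30, 32, 40] -> [23] -> [23] -> 23
  [-38, -12, -49] -> [-12, -38, -49] -> [12, 38, 49] -> [49] -> [49] -> 49
  [48, 16, -37, 44, 19] -> [48, 44, 19, 16, -37] -> [-48, -44, -19, -16, 37] -> [-19, 37] -> [37, -19] -> -19
  [-34, 43, -26, -4, 5, -22, 27, 0, 32] -> [43, 32, 27, 5, 0, -4, -22, -26, -34] -> [-43, -32, -27, -5, 0, 4, 22, 26, 34] -> [-43, -27, -5] -> [-5, -27, -43] -> -43
  [15, -27, -36, 48, -26, 38, -44, 13, 10] -> [48, 38, 15, 13, 10, -26, -27, -36, -44] -> [-48, -38, -15, -13, -10, 26, 27, 36, 44] -> [-15, -13, 27] -> [27, -13, -15] -> -15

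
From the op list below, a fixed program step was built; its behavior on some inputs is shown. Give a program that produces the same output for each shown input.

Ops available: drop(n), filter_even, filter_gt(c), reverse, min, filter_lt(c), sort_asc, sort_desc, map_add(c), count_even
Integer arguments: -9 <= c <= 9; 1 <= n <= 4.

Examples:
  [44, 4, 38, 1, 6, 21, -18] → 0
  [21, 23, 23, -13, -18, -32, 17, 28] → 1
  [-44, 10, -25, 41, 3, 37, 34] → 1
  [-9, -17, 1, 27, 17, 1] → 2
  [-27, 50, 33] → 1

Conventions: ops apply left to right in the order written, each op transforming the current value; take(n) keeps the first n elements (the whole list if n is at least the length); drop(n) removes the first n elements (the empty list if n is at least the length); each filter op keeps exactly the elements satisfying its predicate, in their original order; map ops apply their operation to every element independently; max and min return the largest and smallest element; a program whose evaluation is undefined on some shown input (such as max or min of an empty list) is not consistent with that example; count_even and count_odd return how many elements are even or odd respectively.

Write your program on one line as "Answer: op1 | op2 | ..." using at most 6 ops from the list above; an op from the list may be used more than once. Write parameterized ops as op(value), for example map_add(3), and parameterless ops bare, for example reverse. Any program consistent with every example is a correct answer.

sort_asc | map_add(-4) | reverse | map_add(5) | filter_lt(-3) | count_even

Check, running the answer program on each example:
  [44, 4, 38, 1, 6, 21, -18] -> [-18, 1, 4, 6, 21, 38, 44] -> [-22, -3, 0, 2, 17, 34, 40] -> [40, 34, 17, 2, 0, -3, -22] -> [45, 39, 22, 7, 5, 2, -17] -> [-17] -> 0
  [21, 23, 23, -13, -18, -32, 17, 28] -> [-32, -18, -13, 17, 21, 23, 23, 28] -> [-36, -22, -17, 13, 17, 19, 19, 24] -> [24, 19, 19, 17, 13, -17, -22, -36] -> [29, 24, 24, 22, 18, -12, -17, -31] -> [-12, -17, -31] -> 1
  [-44, 10, -25, 41, 3, 37, 34] -> [-44, -25, 3, 10, 34, 37, 41] -> [-48, -29, -1, 6, 30, 33, 37] -> [37, 33, 30, 6, -1, -29, -48] -> [42, 38, 35, 11, 4, -24, -43] -> [-24, -43] -> 1
  [-9, -17, 1, 27, 17, 1] -> [-17, -9, 1, 1, 17, 27] -> [-21, -13, -3, -3, 13, 23] -> [23, 13, -3, -3, -13, -21] -> [28, 18, 2, 2, -8, -16] -> [-8, -16] -> 2
  [-27, 50, 33] -> [-27, 33, 50] -> [-31, 29, 46] -> [46, 29, -31] -> [51, 34, -26] -> [-26] -> 1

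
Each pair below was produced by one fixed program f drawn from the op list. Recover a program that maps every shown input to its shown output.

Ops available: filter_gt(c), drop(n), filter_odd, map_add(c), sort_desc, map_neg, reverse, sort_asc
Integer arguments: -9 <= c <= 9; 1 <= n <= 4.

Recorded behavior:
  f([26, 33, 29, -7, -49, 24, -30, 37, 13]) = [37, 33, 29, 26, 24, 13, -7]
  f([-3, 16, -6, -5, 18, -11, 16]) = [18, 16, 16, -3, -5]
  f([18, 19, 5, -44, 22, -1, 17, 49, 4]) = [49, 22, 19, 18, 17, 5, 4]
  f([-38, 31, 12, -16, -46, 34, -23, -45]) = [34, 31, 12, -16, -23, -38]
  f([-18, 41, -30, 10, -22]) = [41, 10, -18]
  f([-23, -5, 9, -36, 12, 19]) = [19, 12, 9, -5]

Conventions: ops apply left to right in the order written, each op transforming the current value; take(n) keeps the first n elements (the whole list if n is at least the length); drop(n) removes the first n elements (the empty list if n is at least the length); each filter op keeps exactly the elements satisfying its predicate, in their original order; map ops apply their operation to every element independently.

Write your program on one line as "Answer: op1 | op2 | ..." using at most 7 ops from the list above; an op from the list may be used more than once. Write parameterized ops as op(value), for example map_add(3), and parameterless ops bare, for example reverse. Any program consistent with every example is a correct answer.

map_neg | sort_asc | sort_desc | drop(2) | map_neg | reverse

Check, running the answer program on each example:
  [26, 33, 29, -7, -49, 24, -30, 37, 13] -> [-26, -33, -29, 7, 49, -24, 30, -37, -13] -> [-37, -33, -29, -26, -24, -13, 7, 30, 49] -> [49, 30, 7, -13, -24, -26, -29, -33, -37] -> [7, -13, -24, -26, -29, -33, -37] -> [-7, 13, 24, 26, 29, 33, 37] -> [37, 33, 29, 26, 24, 13, -7]
  [-3, 16, -6, -5, 18, -11, 16] -> [3, -16, 6, 5, -18, 11, -16] -> [-18, -16, -16, 3, 5, 6, 11] -> [11, 6, 5, 3, -16, -16, -18] -> [5, 3, -16, -16, -18] -> [-5, -3, 16, 16, 18] -> [18, 16, 16, -3, -5]
  [18, 19, 5, -44, 22, -1, 17, 49, 4] -> [-18, -19, -5, 44, -22, 1, -17, -49, -4] -> [-49, -22, -19, -18, -17, -5, -4, 1, 44] -> [44, 1, -4, -5, -17, -18, -19, -22, -49] -> [-4, -5, -17, -18, -19, -22, -49] -> [4, 5, 17, 18, 19, 22, 49] -> [49, 22, 19, 18, 17, 5, 4]
  [-38, 31, 12, -16, -46, 34, -23, -45] -> [38, -31, -12, 16, 46, -34, 23, 45] -> [-34, -31, -12, 16, 23, 38, 45, 46] -> [46, 45, 38, 23, 16, -12, -31, -34] -> [38, 23, 16, -12, -31, -34] -> [-38, -23, -16, 12, 31, 34] -> [34, 31, 12, -16, -23, -38]
  [-18, 41, -30, 10, -22] -> [18, -41, 30, -10, 22] -> [-41, -10, 18, 22, 30] -> [30, 22, 18, -10, -41] -> [18, -10, -41] -> [-18, 10, 41] -> [41, 10, -18]
  [-23, -5, 9, -36, 12, 19] -> [23, 5, -9, 36, -12, -19] -> [-19, -12, -9, 5, 23, 36] -> [36, 23, 5, -9, -12, -19] -> [5, -9, -12, -19] -> [-5, 9, 12, 19] -> [19, 12, 9, -5]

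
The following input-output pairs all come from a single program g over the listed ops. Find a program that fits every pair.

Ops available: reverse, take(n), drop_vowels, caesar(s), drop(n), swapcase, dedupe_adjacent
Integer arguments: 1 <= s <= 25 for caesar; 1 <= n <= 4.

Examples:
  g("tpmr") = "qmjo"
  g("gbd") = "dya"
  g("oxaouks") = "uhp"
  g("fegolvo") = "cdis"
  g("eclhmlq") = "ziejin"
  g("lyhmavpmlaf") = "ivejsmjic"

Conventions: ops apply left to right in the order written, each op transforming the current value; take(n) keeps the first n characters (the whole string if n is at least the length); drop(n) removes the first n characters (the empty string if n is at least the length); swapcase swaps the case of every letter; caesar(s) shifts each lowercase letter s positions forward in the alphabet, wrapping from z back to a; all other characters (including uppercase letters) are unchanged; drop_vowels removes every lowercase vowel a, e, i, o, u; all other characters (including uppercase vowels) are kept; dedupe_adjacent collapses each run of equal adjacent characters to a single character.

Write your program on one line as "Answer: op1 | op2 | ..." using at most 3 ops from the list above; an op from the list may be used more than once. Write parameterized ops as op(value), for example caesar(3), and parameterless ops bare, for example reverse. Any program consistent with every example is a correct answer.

drop_vowels | caesar(23)

Check, running the answer program on each example:
  "tpmr" -> "tpmr" -> "qmjo"
  "gbd" -> "gbd" -> "dya"
  "oxaouks" -> "xks" -> "uhp"
  "fegolvo" -> "fglv" -> "cdis"
  "eclhmlq" -> "clhmlq" -> "ziejin"
  "lyhmavpmlaf" -> "lyhmvpmlf" -> "ivejsmjic"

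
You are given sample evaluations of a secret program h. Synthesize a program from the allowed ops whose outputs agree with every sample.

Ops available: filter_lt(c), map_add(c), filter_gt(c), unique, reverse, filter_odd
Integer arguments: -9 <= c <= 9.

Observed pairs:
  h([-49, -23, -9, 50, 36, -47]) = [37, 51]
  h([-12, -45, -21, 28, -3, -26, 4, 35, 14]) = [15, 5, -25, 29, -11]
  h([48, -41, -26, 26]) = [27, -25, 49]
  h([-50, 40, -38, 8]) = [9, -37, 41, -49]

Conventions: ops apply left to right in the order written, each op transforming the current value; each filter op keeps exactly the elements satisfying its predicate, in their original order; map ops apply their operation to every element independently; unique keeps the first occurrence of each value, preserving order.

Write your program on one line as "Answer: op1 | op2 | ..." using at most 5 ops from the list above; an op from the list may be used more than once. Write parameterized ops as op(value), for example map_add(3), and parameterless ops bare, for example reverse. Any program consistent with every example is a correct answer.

map_add(5) | reverse | map_add(-4) | filter_odd

Check, running the answer program on each example:
  [-49, -23, -9, 50, 36, -47] -> [-44, -18, -4, 55, 41, -42] -> [-42, 41, 55, -4, -18, -44] -> [-46, 37, 51, -8, -22, -48] -> [37, 51]
  [-12, -45, -21, 28, -3, -26, 4, 35, 14] -> [-7, -40, -16, 33, 2, -21, 9, 40, 19] -> [19, 40, 9, -21, 2, 33, -16, -40, -7] -> [15, 36, 5, -25, -2, 29, -20, -44, -11] -> [15, 5, -25, 29, -11]
  [48, -41, -26, 26] -> [53, -36, -21, 31] -> [31, -21, -36, 53] -> [27, -25, -40, 49] -> [27, -25, 49]
  [-50, 40, -38, 8] -> [-45, 45, -33, 13] -> [13, -33, 45, -45] -> [9, -37, 41, -49] -> [9, -37, 41, -49]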